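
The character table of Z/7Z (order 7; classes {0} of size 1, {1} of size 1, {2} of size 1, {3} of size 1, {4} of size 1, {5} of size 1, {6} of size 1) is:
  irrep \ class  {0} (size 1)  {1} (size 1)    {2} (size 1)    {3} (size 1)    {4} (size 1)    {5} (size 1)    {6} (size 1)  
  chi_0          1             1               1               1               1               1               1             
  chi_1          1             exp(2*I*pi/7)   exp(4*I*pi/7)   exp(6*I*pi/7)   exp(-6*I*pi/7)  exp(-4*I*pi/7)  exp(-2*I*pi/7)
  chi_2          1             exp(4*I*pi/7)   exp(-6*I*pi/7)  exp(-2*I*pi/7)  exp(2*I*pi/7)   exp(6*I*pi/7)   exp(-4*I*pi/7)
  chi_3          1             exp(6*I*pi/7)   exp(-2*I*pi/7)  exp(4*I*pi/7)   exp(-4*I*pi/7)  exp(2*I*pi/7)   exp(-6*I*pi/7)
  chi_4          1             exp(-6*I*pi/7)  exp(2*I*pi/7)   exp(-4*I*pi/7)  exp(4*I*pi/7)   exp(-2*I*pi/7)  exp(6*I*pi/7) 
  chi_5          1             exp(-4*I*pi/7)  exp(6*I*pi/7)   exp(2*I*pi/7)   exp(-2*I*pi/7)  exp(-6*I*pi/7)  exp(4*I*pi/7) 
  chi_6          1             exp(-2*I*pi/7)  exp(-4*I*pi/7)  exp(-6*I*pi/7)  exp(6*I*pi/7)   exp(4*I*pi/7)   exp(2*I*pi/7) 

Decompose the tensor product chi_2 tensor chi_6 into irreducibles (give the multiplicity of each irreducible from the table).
chi_2 tensor chi_6 = chi_1 (all other irreducibles have multiplicity 0).

Derivation: The character of a tensor product is the pointwise product (chi_2 * chi_6)(C) = chi_2(C) * chi_6(C):
  {0}: (1)*(1), {1}: (exp(4*I*pi/7))*(exp(-2*I*pi/7)), {2}: (exp(-6*I*pi/7))*(exp(-4*I*pi/7)), {3}: (exp(-2*I*pi/7))*(exp(-6*I*pi/7)), {4}: (exp(2*I*pi/7))*(exp(6*I*pi/7)), {5}: (exp(6*I*pi/7))*(exp(4*I*pi/7)), {6}: (exp(-4*I*pi/7))*(exp(2*I*pi/7))
so (chi_2 * chi_6) takes values
  {0} -> 1, {1} -> exp(2*I*pi/7), {2} -> exp(4*I*pi/7), {3} -> exp(6*I*pi/7), {4} -> exp(-6*I*pi/7), {5} -> exp(-4*I*pi/7), {6} -> exp(-2*I*pi/7).
Now take the inner product of this character with each irreducible chi from the table, <chi_2*chi_6, chi> = (1/7) sum_C |C| (chi_2*chi_6)(C) conj(chi(C)):
  <chi_2*chi_6, chi_0> = (1/7)[1*(1)*conj(1) + 1*(exp(2*I*pi/7))*conj(1) + 1*(exp(4*I*pi/7))*conj(1) + 1*(exp(6*I*pi/7))*conj(1) + 1*(exp(-6*I*pi/7))*conj(1) + 1*(exp(-4*I*pi/7))*conj(1) + 1*(exp(-2*I*pi/7))*conj(1)]
      = (1/7)[(1) + (exp(2*I*pi/7)) + (exp(4*I*pi/7)) + (exp(6*I*pi/7)) + (exp(-6*I*pi/7)) + (exp(-4*I*pi/7)) + (exp(-2*I*pi/7))] = 0/7 = 0
  <chi_2*chi_6, chi_1> = (1/7)[1*(1)*conj(1) + 1*(exp(2*I*pi/7))*conj(exp(2*I*pi/7)) + 1*(exp(4*I*pi/7))*conj(exp(4*I*pi/7)) + 1*(exp(6*I*pi/7))*conj(exp(6*I*pi/7)) + 1*(exp(-6*I*pi/7))*conj(exp(-6*I*pi/7)) + 1*(exp(-4*I*pi/7))*conj(exp(-4*I*pi/7)) + 1*(exp(-2*I*pi/7))*conj(exp(-2*I*pi/7))]
      = (1/7)[(1) + (1) + (1) + (1) + (1) + (1) + (1)] = 7/7 = 1
  <chi_2*chi_6, chi_2> = (1/7)[1*(1)*conj(1) + 1*(exp(2*I*pi/7))*conj(exp(4*I*pi/7)) + 1*(exp(4*I*pi/7))*conj(exp(-6*I*pi/7)) + 1*(exp(6*I*pi/7))*conj(exp(-2*I*pi/7)) + 1*(exp(-6*I*pi/7))*conj(exp(2*I*pi/7)) + 1*(exp(-4*I*pi/7))*conj(exp(6*I*pi/7)) + 1*(exp(-2*I*pi/7))*conj(exp(-4*I*pi/7))]
      = (1/7)[(1) + (exp(-2*I*pi/7)) + (exp(-4*I*pi/7)) + (exp(-6*I*pi/7)) + (exp(6*I*pi/7)) + (exp(4*I*pi/7)) + (exp(2*I*pi/7))] = 0/7 = 0
  <chi_2*chi_6, chi_3> = (1/7)[1*(1)*conj(1) + 1*(exp(2*I*pi/7))*conj(exp(6*I*pi/7)) + 1*(exp(4*I*pi/7))*conj(exp(-2*I*pi/7)) + 1*(exp(6*I*pi/7))*conj(exp(4*I*pi/7)) + 1*(exp(-6*I*pi/7))*conj(exp(-4*I*pi/7)) + 1*(exp(-4*I*pi/7))*conj(exp(2*I*pi/7)) + 1*(exp(-2*I*pi/7))*conj(exp(-6*I*pi/7))]
      = (1/7)[(1) + (exp(-4*I*pi/7)) + (exp(6*I*pi/7)) + (exp(2*I*pi/7)) + (exp(-2*I*pi/7)) + (exp(-6*I*pi/7)) + (exp(4*I*pi/7))] = 0/7 = 0
  <chi_2*chi_6, chi_4> = (1/7)[1*(1)*conj(1) + 1*(exp(2*I*pi/7))*conj(exp(-6*I*pi/7)) + 1*(exp(4*I*pi/7))*conj(exp(2*I*pi/7)) + 1*(exp(6*I*pi/7))*conj(exp(-4*I*pi/7)) + 1*(exp(-6*I*pi/7))*conj(exp(4*I*pi/7)) + 1*(exp(-4*I*pi/7))*conj(exp(-2*I*pi/7)) + 1*(exp(-2*I*pi/7))*conj(exp(6*I*pi/7))]
      = (1/7)[(1) + (exp(-6*I*pi/7)) + (exp(2*I*pi/7)) + (exp(-4*I*pi/7)) + (exp(4*I*pi/7)) + (exp(-2*I*pi/7)) + (exp(6*I*pi/7))] = 0/7 = 0
  <chi_2*chi_6, chi_5> = (1/7)[1*(1)*conj(1) + 1*(exp(2*I*pi/7))*conj(exp(-4*I*pi/7)) + 1*(exp(4*I*pi/7))*conj(exp(6*I*pi/7)) + 1*(exp(6*I*pi/7))*conj(exp(2*I*pi/7)) + 1*(exp(-6*I*pi/7))*conj(exp(-2*I*pi/7)) + 1*(exp(-4*I*pi/7))*conj(exp(-6*I*pi/7)) + 1*(exp(-2*I*pi/7))*conj(exp(4*I*pi/7))]
      = (1/7)[(1) + (exp(6*I*pi/7)) + (exp(-2*I*pi/7)) + (exp(4*I*pi/7)) + (exp(-4*I*pi/7)) + (exp(2*I*pi/7)) + (exp(-6*I*pi/7))] = 0/7 = 0
  <chi_2*chi_6, chi_6> = (1/7)[1*(1)*conj(1) + 1*(exp(2*I*pi/7))*conj(exp(-2*I*pi/7)) + 1*(exp(4*I*pi/7))*conj(exp(-4*I*pi/7)) + 1*(exp(6*I*pi/7))*conj(exp(-6*I*pi/7)) + 1*(exp(-6*I*pi/7))*conj(exp(6*I*pi/7)) + 1*(exp(-4*I*pi/7))*conj(exp(4*I*pi/7)) + 1*(exp(-2*I*pi/7))*conj(exp(2*I*pi/7))]
      = (1/7)[(1) + (exp(4*I*pi/7)) + (exp(-6*I*pi/7)) + (exp(-2*I*pi/7)) + (exp(2*I*pi/7)) + (exp(6*I*pi/7)) + (exp(-4*I*pi/7))] = 0/7 = 0
(Exp terms are combined using exp(i*s)*conj(exp(i*t)) = exp(i*(s-t)), and sums of them are collapsed using the identity that for every m > 1 the m distinct m-th roots of unity sum to 0, e.g. 1 + exp(2*I*pi/3) + exp(-2*I*pi/3) = 0.)
Hence the multiplicities are chi_1: 1. Dimension check: dim(chi_2)*dim(chi_6) = 1*1 = 1 and sum (mult * dim) = 1*1 = 1.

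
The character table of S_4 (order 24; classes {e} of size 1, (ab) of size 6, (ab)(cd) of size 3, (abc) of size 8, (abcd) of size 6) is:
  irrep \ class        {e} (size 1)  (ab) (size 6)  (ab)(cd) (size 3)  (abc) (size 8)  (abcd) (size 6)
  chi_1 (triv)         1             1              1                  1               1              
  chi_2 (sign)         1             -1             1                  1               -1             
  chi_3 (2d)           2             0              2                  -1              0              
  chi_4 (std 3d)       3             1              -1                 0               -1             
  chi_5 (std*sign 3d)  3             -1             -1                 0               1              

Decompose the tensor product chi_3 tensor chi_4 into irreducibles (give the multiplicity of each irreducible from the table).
chi_3 tensor chi_4 = chi_4 + chi_5 (all other irreducibles have multiplicity 0).

Why: The character of a tensor product is the pointwise product (chi_3 * chi_4)(C) = chi_3(C) * chi_4(C):
  {e}: (2)*(3), (ab): (0)*(1), (ab)(cd): (2)*(-1), (abc): (-1)*(0), (abcd): (0)*(-1)
so (chi_3 * chi_4) takes values
  {e} -> 6, (ab) -> 0, (ab)(cd) -> -2, (abc) -> 0, (abcd) -> 0.
Now take the inner product of this character with each irreducible chi from the table, <chi_3*chi_4, chi> = (1/24) sum_C |C| (chi_3*chi_4)(C) conj(chi(C)):
  <chi_3*chi_4, chi_1> = (1/24)[1*(6)*conj(1) + 6*(0)*conj(1) + 3*(-2)*conj(1) + 8*(0)*conj(1) + 6*(0)*conj(1)]
      = (1/24)[(6) + (0) + (-6) + (0) + (0)] = 0/24 = 0
  <chi_3*chi_4, chi_2> = (1/24)[1*(6)*conj(1) + 6*(0)*conj(-1) + 3*(-2)*conj(1) + 8*(0)*conj(1) + 6*(0)*conj(-1)]
      = (1/24)[(6) + (0) + (-6) + (0) + (0)] = 0/24 = 0
  <chi_3*chi_4, chi_3> = (1/24)[1*(6)*conj(2) + 6*(0)*conj(0) + 3*(-2)*conj(2) + 8*(0)*conj(-1) + 6*(0)*conj(0)]
      = (1/24)[(12) + (0) + (-12) + (0) + (0)] = 0/24 = 0
  <chi_3*chi_4, chi_4> = (1/24)[1*(6)*conj(3) + 6*(0)*conj(1) + 3*(-2)*conj(-1) + 8*(0)*conj(0) + 6*(0)*conj(-1)]
      = (1/24)[(18) + (0) + (6) + (0) + (0)] = 24/24 = 1
  <chi_3*chi_4, chi_5> = (1/24)[1*(6)*conj(3) + 6*(0)*conj(-1) + 3*(-2)*conj(-1) + 8*(0)*conj(0) + 6*(0)*conj(1)]
      = (1/24)[(18) + (0) + (6) + (0) + (0)] = 24/24 = 1
Hence the multiplicities are chi_4: 1, chi_5: 1. Dimension check: dim(chi_3)*dim(chi_4) = 2*3 = 6 and sum (mult * dim) = 1*3 + 1*3 = 6.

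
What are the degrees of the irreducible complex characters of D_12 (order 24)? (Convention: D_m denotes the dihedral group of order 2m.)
Dimensions: 1, 1, 1, 1, 2, 2, 2, 2, 2

Derivation: There are 9 irreducibles (= number of conjugacy classes). Their dimensions d_i satisfy sum d_i^2 = |G| = 24: 1 + 1 + 1 + 1 + 4 + 4 + 4 + 4 + 4 = 24.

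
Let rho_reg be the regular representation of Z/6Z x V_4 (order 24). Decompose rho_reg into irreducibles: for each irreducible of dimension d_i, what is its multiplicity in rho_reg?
Each irreducible V_i of dimension d_i appears with multiplicity d_i, i.e. rho_reg = (direct sum over all irreducibles V_i) d_i V_i. The irreducible dimensions for Z/6Z x V_4 are 1, 1, 1, 1, 1, 1, 1, 1, 1, 1, 1, 1, 1, 1, 1, 1, 1, 1, 1, 1, 1, 1, 1, 1: 24 irreducibles of dimension 1, each with multiplicity 1. Total dimension 24*1*1 = 24 = |G|.

Working: General theorem: in the regular representation of a finite group G, each irreducible appears with multiplicity equal to its dimension. Check: dim(rho_reg) = sum d_i^2 = 1 + 1 + 1 + 1 + 1 + 1 + 1 + 1 + 1 + 1 + 1 + 1 + 1 + 1 + 1 + 1 + 1 + 1 + 1 + 1 + 1 + 1 + 1 + 1 = 24 = |G|.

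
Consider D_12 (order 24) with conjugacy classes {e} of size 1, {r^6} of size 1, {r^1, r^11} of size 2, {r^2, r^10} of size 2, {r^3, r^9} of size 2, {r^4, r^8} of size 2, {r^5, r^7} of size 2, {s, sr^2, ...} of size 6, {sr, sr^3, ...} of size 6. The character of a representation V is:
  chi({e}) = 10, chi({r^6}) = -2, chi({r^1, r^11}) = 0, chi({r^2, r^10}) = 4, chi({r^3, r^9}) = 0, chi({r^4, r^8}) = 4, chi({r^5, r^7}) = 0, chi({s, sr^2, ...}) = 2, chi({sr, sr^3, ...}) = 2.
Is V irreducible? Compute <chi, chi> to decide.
Not irreducible (reducible): <chi, chi> = 9 > 1.

Argument: <chi, chi> = (1/|G|) sum_C |C| * |chi(C)|^2 = (1/24)[1*|10|^2 + 1*|-2|^2 + 2*|0|^2 + 2*|4|^2 + 2*|0|^2 + 2*|4|^2 + 2*|0|^2 + 6*|2|^2 + 6*|2|^2]
  = (1/24)[(100) + (4) + (0) + (32) + (0) + (32) + (0) + (24) + (24)] = 216/24 = 9.
A character is irreducible iff <chi, chi> = 1, so this representation is reducible.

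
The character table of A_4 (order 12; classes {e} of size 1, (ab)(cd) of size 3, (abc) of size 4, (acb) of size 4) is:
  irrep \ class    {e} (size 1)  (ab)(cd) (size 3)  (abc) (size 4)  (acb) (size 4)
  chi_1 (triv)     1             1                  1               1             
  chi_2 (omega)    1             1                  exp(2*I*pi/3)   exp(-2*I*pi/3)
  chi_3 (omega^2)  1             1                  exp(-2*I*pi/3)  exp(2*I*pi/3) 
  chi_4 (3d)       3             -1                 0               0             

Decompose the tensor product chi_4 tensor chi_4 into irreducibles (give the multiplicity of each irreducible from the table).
chi_4 tensor chi_4 = chi_1 + chi_2 + chi_3 + 2*chi_4 (all other irreducibles have multiplicity 0).

Justification: The character of a tensor product is the pointwise product (chi_4 * chi_4)(C) = chi_4(C) * chi_4(C):
  {e}: (3)*(3), (ab)(cd): (-1)*(-1), (abc): (0)*(0), (acb): (0)*(0)
so (chi_4 * chi_4) takes values
  {e} -> 9, (ab)(cd) -> 1, (abc) -> 0, (acb) -> 0.
Now take the inner product of this character with each irreducible chi from the table, <chi_4*chi_4, chi> = (1/12) sum_C |C| (chi_4*chi_4)(C) conj(chi(C)):
  <chi_4*chi_4, chi_1> = (1/12)[1*(9)*conj(1) + 3*(1)*conj(1) + 4*(0)*conj(1) + 4*(0)*conj(1)]
      = (1/12)[(9) + (3) + (0) + (0)] = 12/12 = 1
  <chi_4*chi_4, chi_2> = (1/12)[1*(9)*conj(1) + 3*(1)*conj(1) + 4*(0)*conj(exp(2*I*pi/3)) + 4*(0)*conj(exp(-2*I*pi/3))]
      = (1/12)[(9) + (3) + (0) + (0)] = 12/12 = 1
  <chi_4*chi_4, chi_3> = (1/12)[1*(9)*conj(1) + 3*(1)*conj(1) + 4*(0)*conj(exp(-2*I*pi/3)) + 4*(0)*conj(exp(2*I*pi/3))]
      = (1/12)[(9) + (3) + (0) + (0)] = 12/12 = 1
  <chi_4*chi_4, chi_4> = (1/12)[1*(9)*conj(3) + 3*(1)*conj(-1) + 4*(0)*conj(0) + 4*(0)*conj(0)]
      = (1/12)[(27) + (-3) + (0) + (0)] = 24/12 = 2
(Exp terms are combined using exp(i*s)*conj(exp(i*t)) = exp(i*(s-t)), and sums of them are collapsed using the identity that for every m > 1 the m distinct m-th roots of unity sum to 0, e.g. 1 + exp(2*I*pi/3) + exp(-2*I*pi/3) = 0.)
Hence the multiplicities are chi_1: 1, chi_2: 1, chi_3: 1, chi_4: 2. Dimension check: dim(chi_4)*dim(chi_4) = 3*3 = 9 and sum (mult * dim) = 1*1 + 1*1 + 1*1 + 2*3 = 9.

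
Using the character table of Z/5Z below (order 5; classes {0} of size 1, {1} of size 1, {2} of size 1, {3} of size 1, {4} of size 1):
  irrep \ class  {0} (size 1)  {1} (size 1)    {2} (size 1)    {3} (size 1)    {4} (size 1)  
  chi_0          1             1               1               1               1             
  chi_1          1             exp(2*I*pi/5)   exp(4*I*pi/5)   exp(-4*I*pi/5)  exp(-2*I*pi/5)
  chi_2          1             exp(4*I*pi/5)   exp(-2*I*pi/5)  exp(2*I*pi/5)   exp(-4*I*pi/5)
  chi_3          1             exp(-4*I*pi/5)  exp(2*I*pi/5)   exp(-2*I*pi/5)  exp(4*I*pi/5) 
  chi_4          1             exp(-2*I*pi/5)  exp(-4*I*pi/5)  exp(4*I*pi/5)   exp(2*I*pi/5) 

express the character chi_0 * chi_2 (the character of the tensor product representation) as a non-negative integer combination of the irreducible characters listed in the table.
chi_0 tensor chi_2 = chi_2 (all other irreducibles have multiplicity 0).

Why: The character of a tensor product is the pointwise product (chi_0 * chi_2)(C) = chi_0(C) * chi_2(C):
  {0}: (1)*(1), {1}: (1)*(exp(4*I*pi/5)), {2}: (1)*(exp(-2*I*pi/5)), {3}: (1)*(exp(2*I*pi/5)), {4}: (1)*(exp(-4*I*pi/5))
so (chi_0 * chi_2) takes values
  {0} -> 1, {1} -> exp(4*I*pi/5), {2} -> exp(-2*I*pi/5), {3} -> exp(2*I*pi/5), {4} -> exp(-4*I*pi/5).
Now take the inner product of this character with each irreducible chi from the table, <chi_0*chi_2, chi> = (1/5) sum_C |C| (chi_0*chi_2)(C) conj(chi(C)):
  <chi_0*chi_2, chi_0> = (1/5)[1*(1)*conj(1) + 1*(exp(4*I*pi/5))*conj(1) + 1*(exp(-2*I*pi/5))*conj(1) + 1*(exp(2*I*pi/5))*conj(1) + 1*(exp(-4*I*pi/5))*conj(1)]
      = (1/5)[(1) + (exp(4*I*pi/5)) + (exp(-2*I*pi/5)) + (exp(2*I*pi/5)) + (exp(-4*I*pi/5))] = 0/5 = 0
  <chi_0*chi_2, chi_1> = (1/5)[1*(1)*conj(1) + 1*(exp(4*I*pi/5))*conj(exp(2*I*pi/5)) + 1*(exp(-2*I*pi/5))*conj(exp(4*I*pi/5)) + 1*(exp(2*I*pi/5))*conj(exp(-4*I*pi/5)) + 1*(exp(-4*I*pi/5))*conj(exp(-2*I*pi/5))]
      = (1/5)[(1) + (exp(2*I*pi/5)) + (exp(4*I*pi/5)) + (exp(-4*I*pi/5)) + (exp(-2*I*pi/5))] = 0/5 = 0
  <chi_0*chi_2, chi_2> = (1/5)[1*(1)*conj(1) + 1*(exp(4*I*pi/5))*conj(exp(4*I*pi/5)) + 1*(exp(-2*I*pi/5))*conj(exp(-2*I*pi/5)) + 1*(exp(2*I*pi/5))*conj(exp(2*I*pi/5)) + 1*(exp(-4*I*pi/5))*conj(exp(-4*I*pi/5))]
      = (1/5)[(1) + (1) + (1) + (1) + (1)] = 5/5 = 1
  <chi_0*chi_2, chi_3> = (1/5)[1*(1)*conj(1) + 1*(exp(4*I*pi/5))*conj(exp(-4*I*pi/5)) + 1*(exp(-2*I*pi/5))*conj(exp(2*I*pi/5)) + 1*(exp(2*I*pi/5))*conj(exp(-2*I*pi/5)) + 1*(exp(-4*I*pi/5))*conj(exp(4*I*pi/5))]
      = (1/5)[(1) + (exp(-2*I*pi/5)) + (exp(-4*I*pi/5)) + (exp(4*I*pi/5)) + (exp(2*I*pi/5))] = 0/5 = 0
  <chi_0*chi_2, chi_4> = (1/5)[1*(1)*conj(1) + 1*(exp(4*I*pi/5))*conj(exp(-2*I*pi/5)) + 1*(exp(-2*I*pi/5))*conj(exp(-4*I*pi/5)) + 1*(exp(2*I*pi/5))*conj(exp(4*I*pi/5)) + 1*(exp(-4*I*pi/5))*conj(exp(2*I*pi/5))]
      = (1/5)[(1) + (exp(-4*I*pi/5)) + (exp(2*I*pi/5)) + (exp(-2*I*pi/5)) + (exp(4*I*pi/5))] = 0/5 = 0
(Exp terms are combined using exp(i*s)*conj(exp(i*t)) = exp(i*(s-t)), and sums of them are collapsed using the identity that for every m > 1 the m distinct m-th roots of unity sum to 0, e.g. 1 + exp(2*I*pi/3) + exp(-2*I*pi/3) = 0.)
Hence the multiplicities are chi_2: 1. Dimension check: dim(chi_0)*dim(chi_2) = 1*1 = 1 and sum (mult * dim) = 1*1 = 1.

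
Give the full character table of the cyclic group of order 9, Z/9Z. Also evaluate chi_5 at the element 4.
Character table of Z/9Z (irreps indexed chi_0,...,chi_8 with chi_k(m) = zeta_9^(k*m), zeta_9 = exp(2*pi*i/9)):
  irrep \ class  {0} (size 1)  {1} (size 1)    {2} (size 1)    {3} (size 1)    {4} (size 1)    {5} (size 1)    {6} (size 1)    {7} (size 1)    {8} (size 1)  
  chi_0          1             1               1               1               1               1               1               1               1             
  chi_1          1             exp(2*I*pi/9)   exp(4*I*pi/9)   exp(2*I*pi/3)   exp(8*I*pi/9)   exp(-8*I*pi/9)  exp(-2*I*pi/3)  exp(-4*I*pi/9)  exp(-2*I*pi/9)
  chi_2          1             exp(4*I*pi/9)   exp(8*I*pi/9)   exp(-2*I*pi/3)  exp(-2*I*pi/9)  exp(2*I*pi/9)   exp(2*I*pi/3)   exp(-8*I*pi/9)  exp(-4*I*pi/9)
  chi_3          1             exp(2*I*pi/3)   exp(-2*I*pi/3)  1               exp(2*I*pi/3)   exp(-2*I*pi/3)  1               exp(2*I*pi/3)   exp(-2*I*pi/3)
  chi_4          1             exp(8*I*pi/9)   exp(-2*I*pi/9)  exp(2*I*pi/3)   exp(-4*I*pi/9)  exp(4*I*pi/9)   exp(-2*I*pi/3)  exp(2*I*pi/9)   exp(-8*I*pi/9)
  chi_5          1             exp(-8*I*pi/9)  exp(2*I*pi/9)   exp(-2*I*pi/3)  exp(4*I*pi/9)   exp(-4*I*pi/9)  exp(2*I*pi/3)   exp(-2*I*pi/9)  exp(8*I*pi/9) 
  chi_6          1             exp(-2*I*pi/3)  exp(2*I*pi/3)   1               exp(-2*I*pi/3)  exp(2*I*pi/3)   1               exp(-2*I*pi/3)  exp(2*I*pi/3) 
  chi_7          1             exp(-4*I*pi/9)  exp(-8*I*pi/9)  exp(2*I*pi/3)   exp(2*I*pi/9)   exp(-2*I*pi/9)  exp(-2*I*pi/3)  exp(8*I*pi/9)   exp(4*I*pi/9) 
  chi_8          1             exp(-2*I*pi/9)  exp(-4*I*pi/9)  exp(-2*I*pi/3)  exp(-8*I*pi/9)  exp(8*I*pi/9)   exp(2*I*pi/3)   exp(4*I*pi/9)   exp(2*I*pi/9) 

Spot check: chi_5(4) = zeta_9^(5*4) = zeta_9^20 = exp(4*I*pi/9).

Argument: Z/9Z is abelian, so all 9 irreducible complex representations are 1-dimensional. They are given by chi_k(m) = zeta_9^(k*m) for k = 0,...,8. Row orthogonality: sum_m chi_k(m) conj(chi_l(m)) = 9 * [k = l].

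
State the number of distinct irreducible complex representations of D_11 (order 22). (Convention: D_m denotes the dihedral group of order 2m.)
7

The number of irreducible complex representations of a finite group equals its number of conjugacy classes. D_11 has 7 conjugacy classes ((n+3)/2 for n odd), so D_11 (order 22) has exactly 7 irreducible complex representations.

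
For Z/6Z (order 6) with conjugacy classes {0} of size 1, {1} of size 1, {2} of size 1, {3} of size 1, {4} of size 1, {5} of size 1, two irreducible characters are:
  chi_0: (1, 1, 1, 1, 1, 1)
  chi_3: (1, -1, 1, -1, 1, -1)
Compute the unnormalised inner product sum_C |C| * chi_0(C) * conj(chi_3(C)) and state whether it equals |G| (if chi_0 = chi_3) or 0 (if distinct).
Sum = 0; so <chi_0, chi_3> = 0 (distinct irreducibles are orthogonal).

Derivation: Compute term by term over conjugacy classes (|C| * chi_0(C) * conj(chi_3(C))):
  1*(1)*conj(1) + 1*(1)*conj(-1) + 1*(1)*conj(1) + 1*(1)*conj(-1) + 1*(1)*conj(1) + 1*(1)*conj(-1)
  = (1) + (-1) + (1) + (-1) + (1) + (-1)
  = 0.
(Exp terms are combined using exp(i*s)*conj(exp(i*t)) = exp(i*(s-t)), and sums of them are collapsed using the identity that for every m > 1 the m distinct m-th roots of unity sum to 0, e.g. 1 + exp(2*I*pi/3) + exp(-2*I*pi/3) = 0.)
Dividing by |G| = 6 gives 0/6 = 0, matching the row-orthogonality relation <chi_0, chi_3> = [chi_0 = chi_3].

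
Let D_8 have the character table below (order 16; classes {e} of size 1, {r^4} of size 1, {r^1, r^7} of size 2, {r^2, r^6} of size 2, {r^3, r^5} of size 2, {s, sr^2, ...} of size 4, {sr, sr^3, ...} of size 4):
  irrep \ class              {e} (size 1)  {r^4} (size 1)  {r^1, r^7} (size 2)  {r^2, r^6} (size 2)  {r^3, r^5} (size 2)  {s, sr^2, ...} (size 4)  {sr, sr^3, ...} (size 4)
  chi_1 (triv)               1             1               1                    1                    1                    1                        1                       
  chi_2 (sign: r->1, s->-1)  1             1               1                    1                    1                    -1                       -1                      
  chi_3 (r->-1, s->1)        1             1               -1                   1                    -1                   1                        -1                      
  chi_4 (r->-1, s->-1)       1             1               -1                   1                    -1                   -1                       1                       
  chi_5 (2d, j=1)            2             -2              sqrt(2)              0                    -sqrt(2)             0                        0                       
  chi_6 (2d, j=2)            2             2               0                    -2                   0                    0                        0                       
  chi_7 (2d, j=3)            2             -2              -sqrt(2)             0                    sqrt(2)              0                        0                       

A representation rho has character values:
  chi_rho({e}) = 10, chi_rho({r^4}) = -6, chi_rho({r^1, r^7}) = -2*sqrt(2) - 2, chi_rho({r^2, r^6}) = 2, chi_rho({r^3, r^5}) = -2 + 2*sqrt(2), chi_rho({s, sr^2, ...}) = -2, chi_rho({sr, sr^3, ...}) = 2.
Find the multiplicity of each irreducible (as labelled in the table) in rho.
Multiplicities: chi_1: 0, chi_2: 0, chi_3: 0, chi_4: 2, chi_5: 1, chi_6: 0, chi_7: 3.

Details: Use <chi_rho, chi> = (1/|G|) sum_C |C| * chi_rho(C) * conj(chi(C)) with |G| = 16 for each irreducible chi in the table:
  <chi_rho, chi_1> = (1/16)[1*(10)*conj(1) + 1*(-6)*conj(1) + 2*(-2*sqrt(2) - 2)*conj(1) + 2*(2)*conj(1) + 2*(-2 + 2*sqrt(2))*conj(1) + 4*(-2)*conj(1) + 4*(2)*conj(1)]
      = (1/16)[(10) + (-6) + (-4*sqrt(2) - 4) + (4) + (-4 + 4*sqrt(2)) + (-8) + (8)] = 0/16 = 0
  <chi_rho, chi_2> = (1/16)[1*(10)*conj(1) + 1*(-6)*conj(1) + 2*(-2*sqrt(2) - 2)*conj(1) + 2*(2)*conj(1) + 2*(-2 + 2*sqrt(2))*conj(1) + 4*(-2)*conj(-1) + 4*(2)*conj(-1)]
      = (1/16)[(10) + (-6) + (-4*sqrt(2) - 4) + (4) + (-4 + 4*sqrt(2)) + (8) + (-8)] = 0/16 = 0
  <chi_rho, chi_3> = (1/16)[1*(10)*conj(1) + 1*(-6)*conj(1) + 2*(-2*sqrt(2) - 2)*conj(-1) + 2*(2)*conj(1) + 2*(-2 + 2*sqrt(2))*conj(-1) + 4*(-2)*conj(1) + 4*(2)*conj(-1)]
      = (1/16)[(10) + (-6) + (4 + 4*sqrt(2)) + (4) + (4 - 4*sqrt(2)) + (-8) + (-8)] = 0/16 = 0
  <chi_rho, chi_4> = (1/16)[1*(10)*conj(1) + 1*(-6)*conj(1) + 2*(-2*sqrt(2) - 2)*conj(-1) + 2*(2)*conj(1) + 2*(-2 + 2*sqrt(2))*conj(-1) + 4*(-2)*conj(-1) + 4*(2)*conj(1)]
      = (1/16)[(10) + (-6) + (4 + 4*sqrt(2)) + (4) + (4 - 4*sqrt(2)) + (8) + (8)] = 32/16 = 2
  <chi_rho, chi_5> = (1/16)[1*(10)*conj(2) + 1*(-6)*conj(-2) + 2*(-2*sqrt(2) - 2)*conj(sqrt(2)) + 2*(2)*conj(0) + 2*(-2 + 2*sqrt(2))*conj(-sqrt(2)) + 4*(-2)*conj(0) + 4*(2)*conj(0)]
      = (1/16)[(20) + (12) + (-8 - 4*sqrt(2)) + (0) + (-8 + 4*sqrt(2)) + (0) + (0)] = 16/16 = 1
  <chi_rho, chi_6> = (1/16)[1*(10)*conj(2) + 1*(-6)*conj(2) + 2*(-2*sqrt(2) - 2)*conj(0) + 2*(2)*conj(-2) + 2*(-2 + 2*sqrt(2))*conj(0) + 4*(-2)*conj(0) + 4*(2)*conj(0)]
      = (1/16)[(20) + (-12) + (0) + (-8) + (0) + (0) + (0)] = 0/16 = 0
  <chi_rho, chi_7> = (1/16)[1*(10)*conj(2) + 1*(-6)*conj(-2) + 2*(-2*sqrt(2) - 2)*conj(-sqrt(2)) + 2*(2)*conj(0) + 2*(-2 + 2*sqrt(2))*conj(sqrt(2)) + 4*(-2)*conj(0) + 4*(2)*conj(0)]
      = (1/16)[(20) + (12) + (4*sqrt(2) + 8) + (0) + (8 - 4*sqrt(2)) + (0) + (0)] = 48/16 = 3
Dimension check: dim(rho) = sum (mult * dim) = 0*1 + 0*1 + 0*1 + 2*1 + 1*2 + 0*2 + 3*2 = 10 = chi_rho(e) = 10.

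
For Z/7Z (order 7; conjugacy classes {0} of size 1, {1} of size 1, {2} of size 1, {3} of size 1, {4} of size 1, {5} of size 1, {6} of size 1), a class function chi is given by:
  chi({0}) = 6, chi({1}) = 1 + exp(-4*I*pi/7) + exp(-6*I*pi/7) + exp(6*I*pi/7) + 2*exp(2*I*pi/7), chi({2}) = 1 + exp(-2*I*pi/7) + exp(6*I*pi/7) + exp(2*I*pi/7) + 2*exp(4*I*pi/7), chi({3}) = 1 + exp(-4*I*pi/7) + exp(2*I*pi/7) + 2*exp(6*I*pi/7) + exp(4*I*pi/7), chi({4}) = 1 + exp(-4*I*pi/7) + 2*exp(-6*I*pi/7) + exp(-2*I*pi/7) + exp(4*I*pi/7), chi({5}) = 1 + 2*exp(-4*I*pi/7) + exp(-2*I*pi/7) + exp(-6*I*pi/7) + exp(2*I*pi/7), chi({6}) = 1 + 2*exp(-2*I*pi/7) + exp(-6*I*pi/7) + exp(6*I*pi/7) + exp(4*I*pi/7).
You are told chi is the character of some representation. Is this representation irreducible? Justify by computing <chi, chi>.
Not irreducible (reducible): <chi, chi> = 8 > 1.

Explanation: <chi, chi> = (1/|G|) sum_C |C| * |chi(C)|^2 = (1/7)[1*|6|^2 + 1*|1 + exp(-4*I*pi/7) + exp(-6*I*pi/7) + exp(6*I*pi/7) + 2*exp(2*I*pi/7)|^2 + 1*|1 + exp(-2*I*pi/7) + exp(6*I*pi/7) + exp(2*I*pi/7) + 2*exp(4*I*pi/7)|^2 + 1*|1 + exp(-4*I*pi/7) + exp(2*I*pi/7) + 2*exp(6*I*pi/7) + exp(4*I*pi/7)|^2 + 1*|1 + exp(-4*I*pi/7) + 2*exp(-6*I*pi/7) + exp(-2*I*pi/7) + exp(4*I*pi/7)|^2 + 1*|1 + 2*exp(-4*I*pi/7) + exp(-2*I*pi/7) + exp(-6*I*pi/7) + exp(2*I*pi/7)|^2 + 1*|1 + 2*exp(-2*I*pi/7) + exp(-6*I*pi/7) + exp(6*I*pi/7) + exp(4*I*pi/7)|^2]
  = (1/7)[(36) + (8 + 4*exp(-4*I*pi/7) + 4*exp(-2*I*pi/7) + 6*exp(-6*I*pi/7) + 6*exp(6*I*pi/7) + 4*exp(2*I*pi/7) + 4*exp(4*I*pi/7)) + (8 + 6*exp(-2*I*pi/7) + 4*exp(-4*I*pi/7) + 4*exp(-6*I*pi/7) + 4*exp(6*I*pi/7) + 4*exp(4*I*pi/7) + 6*exp(2*I*pi/7)) + (8 + 6*exp(-4*I*pi/7) + 4*exp(-2*I*pi/7) + 4*exp(-6*I*pi/7) + 4*exp(6*I*pi/7) + 4*exp(2*I*pi/7) + 6*exp(4*I*pi/7)) + (8 + 6*exp(-4*I*pi/7) + 4*exp(-2*I*pi/7) + 4*exp(-6*I*pi/7) + 4*exp(6*I*pi/7) + 4*exp(2*I*pi/7) + 6*exp(4*I*pi/7)) + (8 + 6*exp(-2*I*pi/7) + 4*exp(-4*I*pi/7) + 4*exp(-6*I*pi/7) + 4*exp(6*I*pi/7) + 4*exp(4*I*pi/7) + 6*exp(2*I*pi/7)) + (8 + 4*exp(-4*I*pi/7) + 4*exp(-2*I*pi/7) + 6*exp(-6*I*pi/7) + 6*exp(6*I*pi/7) + 4*exp(2*I*pi/7) + 4*exp(4*I*pi/7))] = 56/7 = 8.
(Exp terms are combined using exp(i*s)*conj(exp(i*t)) = exp(i*(s-t)), and sums of them are collapsed using the identity that for every m > 1 the m distinct m-th roots of unity sum to 0, e.g. 1 + exp(2*I*pi/3) + exp(-2*I*pi/3) = 0.)
A character is irreducible iff <chi, chi> = 1, so this representation is reducible.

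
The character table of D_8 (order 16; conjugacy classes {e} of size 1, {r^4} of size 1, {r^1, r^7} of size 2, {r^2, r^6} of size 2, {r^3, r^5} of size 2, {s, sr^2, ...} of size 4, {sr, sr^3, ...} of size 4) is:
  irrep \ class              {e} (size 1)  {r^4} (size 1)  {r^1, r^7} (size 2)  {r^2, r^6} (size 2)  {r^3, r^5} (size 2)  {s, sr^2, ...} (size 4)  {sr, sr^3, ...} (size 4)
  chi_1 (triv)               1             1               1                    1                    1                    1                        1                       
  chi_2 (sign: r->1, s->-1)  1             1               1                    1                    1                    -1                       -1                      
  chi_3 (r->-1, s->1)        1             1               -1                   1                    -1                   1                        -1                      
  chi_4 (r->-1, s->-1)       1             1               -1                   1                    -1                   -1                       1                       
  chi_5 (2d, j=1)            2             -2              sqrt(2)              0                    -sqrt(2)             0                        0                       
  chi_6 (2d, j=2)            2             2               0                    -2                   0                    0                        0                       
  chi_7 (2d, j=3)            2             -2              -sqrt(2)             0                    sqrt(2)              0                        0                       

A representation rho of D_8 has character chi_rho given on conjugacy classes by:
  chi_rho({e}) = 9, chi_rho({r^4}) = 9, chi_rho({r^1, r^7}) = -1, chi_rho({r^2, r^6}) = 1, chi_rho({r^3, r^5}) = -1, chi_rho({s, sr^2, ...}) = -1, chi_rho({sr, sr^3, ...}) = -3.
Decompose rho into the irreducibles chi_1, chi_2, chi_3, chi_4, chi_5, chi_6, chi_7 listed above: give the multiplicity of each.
Multiplicities: chi_1: 0, chi_2: 2, chi_3: 2, chi_4: 1, chi_5: 0, chi_6: 2, chi_7: 0.

Details: Use <chi_rho, chi> = (1/|G|) sum_C |C| * chi_rho(C) * conj(chi(C)) with |G| = 16 for each irreducible chi in the table:
  <chi_rho, chi_1> = (1/16)[1*(9)*conj(1) + 1*(9)*conj(1) + 2*(-1)*conj(1) + 2*(1)*conj(1) + 2*(-1)*conj(1) + 4*(-1)*conj(1) + 4*(-3)*conj(1)]
      = (1/16)[(9) + (9) + (-2) + (2) + (-2) + (-4) + (-12)] = 0/16 = 0
  <chi_rho, chi_2> = (1/16)[1*(9)*conj(1) + 1*(9)*conj(1) + 2*(-1)*conj(1) + 2*(1)*conj(1) + 2*(-1)*conj(1) + 4*(-1)*conj(-1) + 4*(-3)*conj(-1)]
      = (1/16)[(9) + (9) + (-2) + (2) + (-2) + (4) + (12)] = 32/16 = 2
  <chi_rho, chi_3> = (1/16)[1*(9)*conj(1) + 1*(9)*conj(1) + 2*(-1)*conj(-1) + 2*(1)*conj(1) + 2*(-1)*conj(-1) + 4*(-1)*conj(1) + 4*(-3)*conj(-1)]
      = (1/16)[(9) + (9) + (2) + (2) + (2) + (-4) + (12)] = 32/16 = 2
  <chi_rho, chi_4> = (1/16)[1*(9)*conj(1) + 1*(9)*conj(1) + 2*(-1)*conj(-1) + 2*(1)*conj(1) + 2*(-1)*conj(-1) + 4*(-1)*conj(-1) + 4*(-3)*conj(1)]
      = (1/16)[(9) + (9) + (2) + (2) + (2) + (4) + (-12)] = 16/16 = 1
  <chi_rho, chi_5> = (1/16)[1*(9)*conj(2) + 1*(9)*conj(-2) + 2*(-1)*conj(sqrt(2)) + 2*(1)*conj(0) + 2*(-1)*conj(-sqrt(2)) + 4*(-1)*conj(0) + 4*(-3)*conj(0)]
      = (1/16)[(18) + (-18) + (-2*sqrt(2)) + (0) + (2*sqrt(2)) + (0) + (0)] = 0/16 = 0
  <chi_rho, chi_6> = (1/16)[1*(9)*conj(2) + 1*(9)*conj(2) + 2*(-1)*conj(0) + 2*(1)*conj(-2) + 2*(-1)*conj(0) + 4*(-1)*conj(0) + 4*(-3)*conj(0)]
      = (1/16)[(18) + (18) + (0) + (-4) + (0) + (0) + (0)] = 32/16 = 2
  <chi_rho, chi_7> = (1/16)[1*(9)*conj(2) + 1*(9)*conj(-2) + 2*(-1)*conj(-sqrt(2)) + 2*(1)*conj(0) + 2*(-1)*conj(sqrt(2)) + 4*(-1)*conj(0) + 4*(-3)*conj(0)]
      = (1/16)[(18) + (-18) + (2*sqrt(2)) + (0) + (-2*sqrt(2)) + (0) + (0)] = 0/16 = 0
Dimension check: dim(rho) = sum (mult * dim) = 0*1 + 2*1 + 2*1 + 1*1 + 0*2 + 2*2 + 0*2 = 9 = chi_rho(e) = 9.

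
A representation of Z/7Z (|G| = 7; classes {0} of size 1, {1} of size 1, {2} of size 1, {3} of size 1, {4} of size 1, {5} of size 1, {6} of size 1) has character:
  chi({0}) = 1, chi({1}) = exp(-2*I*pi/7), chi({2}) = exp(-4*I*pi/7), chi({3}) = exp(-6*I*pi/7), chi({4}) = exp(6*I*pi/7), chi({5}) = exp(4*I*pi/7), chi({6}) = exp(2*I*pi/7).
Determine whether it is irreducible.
Irreducible: <chi, chi> = 1.

Details: <chi, chi> = (1/|G|) sum_C |C| * |chi(C)|^2 = (1/7)[1*|1|^2 + 1*|exp(-2*I*pi/7)|^2 + 1*|exp(-4*I*pi/7)|^2 + 1*|exp(-6*I*pi/7)|^2 + 1*|exp(6*I*pi/7)|^2 + 1*|exp(4*I*pi/7)|^2 + 1*|exp(2*I*pi/7)|^2]
  = (1/7)[(1) + (1) + (1) + (1) + (1) + (1) + (1)] = 7/7 = 1.
(Exp terms are combined using exp(i*s)*conj(exp(i*t)) = exp(i*(s-t)), and sums of them are collapsed using the identity that for every m > 1 the m distinct m-th roots of unity sum to 0, e.g. 1 + exp(2*I*pi/3) + exp(-2*I*pi/3) = 0.)
A character is irreducible iff <chi, chi> = 1, so this representation is irreducible.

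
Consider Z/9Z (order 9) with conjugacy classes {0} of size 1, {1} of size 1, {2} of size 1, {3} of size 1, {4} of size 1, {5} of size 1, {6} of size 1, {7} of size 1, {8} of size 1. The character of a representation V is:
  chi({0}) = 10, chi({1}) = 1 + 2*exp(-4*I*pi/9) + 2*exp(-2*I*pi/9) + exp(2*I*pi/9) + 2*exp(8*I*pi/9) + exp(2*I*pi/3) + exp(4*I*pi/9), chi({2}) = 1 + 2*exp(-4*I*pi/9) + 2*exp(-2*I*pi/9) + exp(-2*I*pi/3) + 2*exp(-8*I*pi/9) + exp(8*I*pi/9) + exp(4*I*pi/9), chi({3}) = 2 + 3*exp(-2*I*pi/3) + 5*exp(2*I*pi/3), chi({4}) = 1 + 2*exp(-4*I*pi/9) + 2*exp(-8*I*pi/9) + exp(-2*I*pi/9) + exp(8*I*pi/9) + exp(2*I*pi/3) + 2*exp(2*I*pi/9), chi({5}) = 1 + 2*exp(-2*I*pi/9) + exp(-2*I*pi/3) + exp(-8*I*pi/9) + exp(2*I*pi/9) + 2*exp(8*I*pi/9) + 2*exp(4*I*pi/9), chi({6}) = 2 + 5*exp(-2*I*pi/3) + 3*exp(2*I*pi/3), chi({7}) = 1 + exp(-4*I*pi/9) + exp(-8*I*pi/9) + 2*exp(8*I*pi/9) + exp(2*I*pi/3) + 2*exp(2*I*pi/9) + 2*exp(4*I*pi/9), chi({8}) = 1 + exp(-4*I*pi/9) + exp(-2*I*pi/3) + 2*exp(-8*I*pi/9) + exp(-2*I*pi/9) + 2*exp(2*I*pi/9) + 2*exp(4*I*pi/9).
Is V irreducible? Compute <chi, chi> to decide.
Not irreducible (reducible): <chi, chi> = 16 > 1.

Working: <chi, chi> = (1/|G|) sum_C |C| * |chi(C)|^2 = (1/9)[1*|10|^2 + 1*|1 + 2*exp(-4*I*pi/9) + 2*exp(-2*I*pi/9) + exp(2*I*pi/9) + 2*exp(8*I*pi/9) + exp(2*I*pi/3) + exp(4*I*pi/9)|^2 + 1*|1 + 2*exp(-4*I*pi/9) + 2*exp(-2*I*pi/9) + exp(-2*I*pi/3) + 2*exp(-8*I*pi/9) + exp(8*I*pi/9) + exp(4*I*pi/9)|^2 + 1*|2 + 3*exp(-2*I*pi/3) + 5*exp(2*I*pi/3)|^2 + 1*|1 + 2*exp(-4*I*pi/9) + 2*exp(-8*I*pi/9) + exp(-2*I*pi/9) + exp(8*I*pi/9) + exp(2*I*pi/3) + 2*exp(2*I*pi/9)|^2 + 1*|1 + 2*exp(-2*I*pi/9) + exp(-2*I*pi/3) + exp(-8*I*pi/9) + exp(2*I*pi/9) + 2*exp(8*I*pi/9) + 2*exp(4*I*pi/9)|^2 + 1*|2 + 5*exp(-2*I*pi/3) + 3*exp(2*I*pi/3)|^2 + 1*|1 + exp(-4*I*pi/9) + exp(-8*I*pi/9) + 2*exp(8*I*pi/9) + exp(2*I*pi/3) + 2*exp(2*I*pi/9) + 2*exp(4*I*pi/9)|^2 + 1*|1 + exp(-4*I*pi/9) + exp(-2*I*pi/3) + 2*exp(-8*I*pi/9) + exp(-2*I*pi/9) + 2*exp(2*I*pi/9) + 2*exp(4*I*pi/9)|^2]
  = (1/9)[(100) + (16 + 11*exp(-2*I*pi/3) + 8*exp(-4*I*pi/9) + 11*exp(-2*I*pi/9) + 12*exp(-8*I*pi/9) + 12*exp(8*I*pi/9) + 11*exp(2*I*pi/9) + 8*exp(4*I*pi/9) + 11*exp(2*I*pi/3)) + (16 + 11*exp(-4*I*pi/9) + 11*exp(-2*I*pi/3) + 12*exp(-2*I*pi/9) + 8*exp(-8*I*pi/9) + 8*exp(8*I*pi/9) + 12*exp(2*I*pi/9) + 11*exp(2*I*pi/3) + 11*exp(4*I*pi/9)) + (7) + (16 + 12*exp(-4*I*pi/9) + 11*exp(-2*I*pi/3) + 8*exp(-2*I*pi/9) + 11*exp(-8*I*pi/9) + 11*exp(8*I*pi/9) + 8*exp(2*I*pi/9) + 11*exp(2*I*pi/3) + 12*exp(4*I*pi/9)) + (16 + 12*exp(-4*I*pi/9) + 11*exp(-2*I*pi/3) + 8*exp(-2*I*pi/9) + 11*exp(-8*I*pi/9) + 11*exp(8*I*pi/9) + 8*exp(2*I*pi/9) + 11*exp(2*I*pi/3) + 12*exp(4*I*pi/9)) + (7) + (16 + 11*exp(-4*I*pi/9) + 11*exp(-2*I*pi/3) + 12*exp(-2*I*pi/9) + 8*exp(-8*I*pi/9) + 8*exp(8*I*pi/9) + 12*exp(2*I*pi/9) + 11*exp(2*I*pi/3) + 11*exp(4*I*pi/9)) + (16 + 11*exp(-2*I*pi/3) + 8*exp(-4*I*pi/9) + 11*exp(-2*I*pi/9) + 12*exp(-8*I*pi/9) + 12*exp(8*I*pi/9) + 11*exp(2*I*pi/9) + 8*exp(4*I*pi/9) + 11*exp(2*I*pi/3))] = 144/9 = 16.
(Exp terms are combined using exp(i*s)*conj(exp(i*t)) = exp(i*(s-t)), and sums of them are collapsed using the identity that for every m > 1 the m distinct m-th roots of unity sum to 0, e.g. 1 + exp(2*I*pi/3) + exp(-2*I*pi/3) = 0.)
A character is irreducible iff <chi, chi> = 1, so this representation is reducible.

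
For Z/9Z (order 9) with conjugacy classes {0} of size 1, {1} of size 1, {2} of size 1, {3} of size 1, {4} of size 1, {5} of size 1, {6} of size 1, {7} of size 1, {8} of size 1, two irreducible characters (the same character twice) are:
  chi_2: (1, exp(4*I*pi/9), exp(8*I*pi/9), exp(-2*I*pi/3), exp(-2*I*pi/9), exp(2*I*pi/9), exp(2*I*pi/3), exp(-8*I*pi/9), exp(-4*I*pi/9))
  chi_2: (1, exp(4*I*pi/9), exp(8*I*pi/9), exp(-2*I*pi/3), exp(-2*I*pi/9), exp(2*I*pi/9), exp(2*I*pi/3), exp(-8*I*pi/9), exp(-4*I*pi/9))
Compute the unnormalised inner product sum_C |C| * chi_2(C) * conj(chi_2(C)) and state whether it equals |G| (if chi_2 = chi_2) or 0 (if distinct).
Sum = 9 = |G| = 9; so <chi_2, chi_2> = 1 (norm-1 confirms irreducibility).

Proof sketch: Compute term by term over conjugacy classes (|C| * chi_2(C) * conj(chi_2(C))):
  1*(1)*conj(1) + 1*(exp(4*I*pi/9))*conj(exp(4*I*pi/9)) + 1*(exp(8*I*pi/9))*conj(exp(8*I*pi/9)) + 1*(exp(-2*I*pi/3))*conj(exp(-2*I*pi/3)) + 1*(exp(-2*I*pi/9))*conj(exp(-2*I*pi/9)) + 1*(exp(2*I*pi/9))*conj(exp(2*I*pi/9)) + 1*(exp(2*I*pi/3))*conj(exp(2*I*pi/3)) + 1*(exp(-8*I*pi/9))*conj(exp(-8*I*pi/9)) + 1*(exp(-4*I*pi/9))*conj(exp(-4*I*pi/9))
  = (1) + (1) + (1) + (1) + (1) + (1) + (1) + (1) + (1)
  = 9.
(Exp terms are combined using exp(i*s)*conj(exp(i*t)) = exp(i*(s-t)), and sums of them are collapsed using the identity that for every m > 1 the m distinct m-th roots of unity sum to 0, e.g. 1 + exp(2*I*pi/3) + exp(-2*I*pi/3) = 0.)
Dividing by |G| = 9 gives 9/9 = 1, matching the row-orthogonality relation <chi_2, chi_2> = [chi_2 = chi_2].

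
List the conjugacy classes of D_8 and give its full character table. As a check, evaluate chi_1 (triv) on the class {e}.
Conjugacy classes: {e} of size 1, {r^4} of size 1, {r^1, r^7} of size 2, {r^2, r^6} of size 2, {r^3, r^5} of size 2, {s, sr^2, ...} of size 4, {sr, sr^3, ...} of size 4.
Character table:
  irrep \ class              {e} (size 1)  {r^4} (size 1)  {r^1, r^7} (size 2)  {r^2, r^6} (size 2)  {r^3, r^5} (size 2)  {s, sr^2, ...} (size 4)  {sr, sr^3, ...} (size 4)
  chi_1 (triv)               1             1               1                    1                    1                    1                        1                       
  chi_2 (sign: r->1, s->-1)  1             1               1                    1                    1                    -1                       -1                      
  chi_3 (r->-1, s->1)        1             1               -1                   1                    -1                   1                        -1                      
  chi_4 (r->-1, s->-1)       1             1               -1                   1                    -1                   -1                       1                       
  chi_5 (2d, j=1)            2             -2              sqrt(2)              0                    -sqrt(2)             0                        0                       
  chi_6 (2d, j=2)            2             2               0                    -2                   0                    0                        0                       
  chi_7 (2d, j=3)            2             -2              -sqrt(2)             0                    sqrt(2)              0                        0                       

Spot check: chi_1 (triv) on {e} = 1.

Explanation: D_8 has order 2*8 = 16 with 7 conjugacy classes, hence 7 irreducibles. Sum of squared dims 1 + 1 + 1 + 1 + 4 + 4 + 4 = 16 = |G|. Linear characters come from the abelianisation; the 2-dimensional irreps have character r^k -> 2*cos(2*pi*j*k/8), reflections -> 0.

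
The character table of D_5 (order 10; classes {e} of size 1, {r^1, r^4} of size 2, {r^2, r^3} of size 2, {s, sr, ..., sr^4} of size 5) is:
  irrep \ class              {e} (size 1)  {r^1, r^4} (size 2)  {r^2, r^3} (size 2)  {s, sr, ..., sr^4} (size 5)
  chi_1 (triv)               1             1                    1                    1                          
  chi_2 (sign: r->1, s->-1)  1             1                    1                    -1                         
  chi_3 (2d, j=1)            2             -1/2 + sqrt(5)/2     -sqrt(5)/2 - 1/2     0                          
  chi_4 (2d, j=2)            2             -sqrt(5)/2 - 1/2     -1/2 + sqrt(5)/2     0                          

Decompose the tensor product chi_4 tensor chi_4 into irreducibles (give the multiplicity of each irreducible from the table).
chi_4 tensor chi_4 = chi_1 + chi_2 + chi_3 (all other irreducibles have multiplicity 0).

Derivation: The character of a tensor product is the pointwise product (chi_4 * chi_4)(C) = chi_4(C) * chi_4(C):
  {e}: (2)*(2), {r^1, r^4}: (-sqrt(5)/2 - 1/2)*(-sqrt(5)/2 - 1/2), {r^2, r^3}: (-1/2 + sqrt(5)/2)*(-1/2 + sqrt(5)/2), {s, sr, ..., sr^4}: (0)*(0)
so (chi_4 * chi_4) takes values
  {e} -> 4, {r^1, r^4} -> sqrt(5)/2 + 3/2, {r^2, r^3} -> 3/2 - sqrt(5)/2, {s, sr, ..., sr^4} -> 0.
Now take the inner product of this character with each irreducible chi from the table, <chi_4*chi_4, chi> = (1/10) sum_C |C| (chi_4*chi_4)(C) conj(chi(C)):
  <chi_4*chi_4, chi_1> = (1/10)[1*(4)*conj(1) + 2*(sqrt(5)/2 + 3/2)*conj(1) + 2*(3/2 - sqrt(5)/2)*conj(1) + 5*(0)*conj(1)]
      = (1/10)[(4) + (sqrt(5) + 3) + (3 - sqrt(5)) + (0)] = 10/10 = 1
  <chi_4*chi_4, chi_2> = (1/10)[1*(4)*conj(1) + 2*(sqrt(5)/2 + 3/2)*conj(1) + 2*(3/2 - sqrt(5)/2)*conj(1) + 5*(0)*conj(-1)]
      = (1/10)[(4) + (sqrt(5) + 3) + (3 - sqrt(5)) + (0)] = 10/10 = 1
  <chi_4*chi_4, chi_3> = (1/10)[1*(4)*conj(2) + 2*(sqrt(5)/2 + 3/2)*conj(-1/2 + sqrt(5)/2) + 2*(3/2 - sqrt(5)/2)*conj(-sqrt(5)/2 - 1/2) + 5*(0)*conj(0)]
      = (1/10)[(8) + (1 + sqrt(5)) + (1 - sqrt(5)) + (0)] = 10/10 = 1
  <chi_4*chi_4, chi_4> = (1/10)[1*(4)*conj(2) + 2*(sqrt(5)/2 + 3/2)*conj(-sqrt(5)/2 - 1/2) + 2*(3/2 - sqrt(5)/2)*conj(-1/2 + sqrt(5)/2) + 5*(0)*conj(0)]
      = (1/10)[(8) + (-2*sqrt(5) - 4) + (-4 + 2*sqrt(5)) + (0)] = 0/10 = 0
Hence the multiplicities are chi_1: 1, chi_2: 1, chi_3: 1. Dimension check: dim(chi_4)*dim(chi_4) = 2*2 = 4 and sum (mult * dim) = 1*1 + 1*1 + 1*2 = 4.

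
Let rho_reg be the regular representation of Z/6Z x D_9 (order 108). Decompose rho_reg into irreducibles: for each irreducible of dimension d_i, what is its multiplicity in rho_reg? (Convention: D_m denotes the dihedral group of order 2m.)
Each irreducible V_i of dimension d_i appears with multiplicity d_i, i.e. rho_reg = (direct sum over all irreducibles V_i) d_i V_i. The irreducible dimensions for Z/6Z x D_9 are 1, 1, 1, 1, 1, 1, 1, 1, 1, 1, 1, 1, 2, 2, 2, 2, 2, 2, 2, 2, 2, 2, 2, 2, 2, 2, 2, 2, 2, 2, 2, 2, 2, 2, 2, 2: 12 irreducibles of dimension 1, each with multiplicity 1; 24 irreducibles of dimension 2, each with multiplicity 2. Total dimension 12*1*1 + 24*2*2 = 108 = |G|.

Working: General theorem: in the regular representation of a finite group G, each irreducible appears with multiplicity equal to its dimension. Check: dim(rho_reg) = sum d_i^2 = 1 + 1 + 1 + 1 + 1 + 1 + 1 + 1 + 1 + 1 + 1 + 1 + 4 + 4 + 4 + 4 + 4 + 4 + 4 + 4 + 4 + 4 + 4 + 4 + 4 + 4 + 4 + 4 + 4 + 4 + 4 + 4 + 4 + 4 + 4 + 4 = 108 = |G|.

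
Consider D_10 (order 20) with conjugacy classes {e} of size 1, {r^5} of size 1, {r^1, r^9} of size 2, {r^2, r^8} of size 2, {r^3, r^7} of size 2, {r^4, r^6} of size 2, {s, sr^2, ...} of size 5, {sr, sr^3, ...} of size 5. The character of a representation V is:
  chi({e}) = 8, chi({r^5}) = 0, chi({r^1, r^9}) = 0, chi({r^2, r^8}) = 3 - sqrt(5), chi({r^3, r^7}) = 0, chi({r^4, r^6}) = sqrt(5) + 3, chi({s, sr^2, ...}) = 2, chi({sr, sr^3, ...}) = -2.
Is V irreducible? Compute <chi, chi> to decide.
Not irreducible (reducible): <chi, chi> = 8 > 1.

Working: <chi, chi> = (1/|G|) sum_C |C| * |chi(C)|^2 = (1/20)[1*|8|^2 + 1*|0|^2 + 2*|0|^2 + 2*|3 - sqrt(5)|^2 + 2*|0|^2 + 2*|sqrt(5) + 3|^2 + 5*|2|^2 + 5*|-2|^2]
  = (1/20)[(64) + (0) + (0) + (28 - 12*sqrt(5)) + (0) + (12*sqrt(5) + 28) + (20) + (20)] = 160/20 = 8.
A character is irreducible iff <chi, chi> = 1, so this representation is reducible.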